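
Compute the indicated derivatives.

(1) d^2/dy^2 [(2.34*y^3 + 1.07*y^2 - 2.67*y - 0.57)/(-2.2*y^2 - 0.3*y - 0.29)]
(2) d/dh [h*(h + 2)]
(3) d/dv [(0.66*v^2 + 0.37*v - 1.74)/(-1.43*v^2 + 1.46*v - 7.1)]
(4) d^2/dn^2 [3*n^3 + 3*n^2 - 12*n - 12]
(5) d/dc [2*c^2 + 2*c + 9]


(1) = (29.82264*y^3 + 19.42728*y^2 - 9.144324*y - 1.269274)/(10.648*y^6 + 4.356*y^5 + 4.8048*y^4 + 1.1754*y^3 + 0.63336*y^2 + 0.07569*y + 0.024389)
(2) = 2*h + 2
(3) = (1.4927*v^2 - 14.3484*v - 0.0866)/(2.0449*v^4 - 4.1756*v^3 + 22.4376*v^2 - 20.732*v + 50.41)
(4) = 18*n + 6
(5) = 4*c + 2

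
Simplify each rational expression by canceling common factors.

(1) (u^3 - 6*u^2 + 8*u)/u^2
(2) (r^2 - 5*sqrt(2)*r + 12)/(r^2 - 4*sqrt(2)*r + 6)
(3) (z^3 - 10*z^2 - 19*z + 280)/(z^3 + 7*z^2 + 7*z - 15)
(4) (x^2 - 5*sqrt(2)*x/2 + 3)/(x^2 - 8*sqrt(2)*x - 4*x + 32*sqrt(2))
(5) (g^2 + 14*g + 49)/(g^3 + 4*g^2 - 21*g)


(1) = (u^2 - 6*u + 8)/u
(2) = (r - 2*sqrt(2))/(r - sqrt(2))
(3) = (z^2 - 15*z + 56)/(z^2 + 2*z - 3)
(4) = (2*x^2 - 5*sqrt(2)*x + 6)/(2*x^2 + x*(-16*sqrt(2) - 8) + 64*sqrt(2))
(5) = (g + 7)/(g^2 - 3*g)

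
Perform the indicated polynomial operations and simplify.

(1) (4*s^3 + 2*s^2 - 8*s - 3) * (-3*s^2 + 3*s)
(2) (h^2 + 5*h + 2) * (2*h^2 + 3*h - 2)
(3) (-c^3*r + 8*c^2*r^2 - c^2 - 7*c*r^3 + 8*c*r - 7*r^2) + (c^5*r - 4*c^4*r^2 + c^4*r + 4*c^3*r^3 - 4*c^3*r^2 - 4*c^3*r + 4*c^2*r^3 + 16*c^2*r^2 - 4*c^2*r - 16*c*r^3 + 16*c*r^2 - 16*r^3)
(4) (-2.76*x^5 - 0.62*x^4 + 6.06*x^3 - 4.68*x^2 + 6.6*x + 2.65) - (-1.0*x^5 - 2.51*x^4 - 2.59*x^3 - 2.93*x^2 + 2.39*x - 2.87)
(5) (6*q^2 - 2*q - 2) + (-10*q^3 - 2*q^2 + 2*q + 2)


(1) = -12*s^5 + 6*s^4 + 30*s^3 - 15*s^2 - 9*s
(2) = 2*h^4 + 13*h^3 + 17*h^2 - 4*h - 4
(3) = c^5*r - 4*c^4*r^2 + c^4*r + 4*c^3*r^3 - 4*c^3*r^2 - 5*c^3*r + 4*c^2*r^3 + 24*c^2*r^2 - 4*c^2*r - c^2 - 23*c*r^3 + 16*c*r^2 + 8*c*r - 16*r^3 - 7*r^2
(4) = -1.76*x^5 + 1.89*x^4 + 8.65*x^3 - 1.75*x^2 + 4.21*x + 5.52
(5) = -10*q^3 + 4*q^2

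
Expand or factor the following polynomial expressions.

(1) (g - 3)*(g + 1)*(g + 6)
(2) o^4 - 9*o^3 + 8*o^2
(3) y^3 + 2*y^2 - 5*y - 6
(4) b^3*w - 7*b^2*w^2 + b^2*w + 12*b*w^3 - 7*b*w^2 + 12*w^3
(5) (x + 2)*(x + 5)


(1) = g^3 + 4*g^2 - 15*g - 18
(2) = o^2*(o - 8)*(o - 1)
(3) = (y - 2)*(y + 1)*(y + 3)
(4) = (b - 4*w)*(b - 3*w)*(b*w + w)
(5) = x^2 + 7*x + 10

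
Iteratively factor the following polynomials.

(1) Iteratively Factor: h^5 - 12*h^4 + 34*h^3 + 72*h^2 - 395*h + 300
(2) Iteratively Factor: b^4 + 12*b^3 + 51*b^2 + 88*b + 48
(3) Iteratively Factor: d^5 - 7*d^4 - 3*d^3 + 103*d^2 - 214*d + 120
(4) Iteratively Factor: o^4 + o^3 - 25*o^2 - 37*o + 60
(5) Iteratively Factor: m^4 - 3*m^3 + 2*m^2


(1) = (h - 5)*(h^4 - 7*h^3 - h^2 + 67*h - 60) = (h - 5)*(h + 3)*(h^3 - 10*h^2 + 29*h - 20) = (h - 5)*(h - 4)*(h + 3)*(h^2 - 6*h + 5) = (h - 5)^2*(h - 4)*(h + 3)*(h - 1)
(2) = (b + 4)*(b^3 + 8*b^2 + 19*b + 12) = (b + 1)*(b + 4)*(b^2 + 7*b + 12) = (b + 1)*(b + 3)*(b + 4)*(b + 4)
(3) = (d - 5)*(d^4 - 2*d^3 - 13*d^2 + 38*d - 24) = (d - 5)*(d + 4)*(d^3 - 6*d^2 + 11*d - 6) = (d - 5)*(d - 1)*(d + 4)*(d^2 - 5*d + 6) = (d - 5)*(d - 2)*(d - 1)*(d + 4)*(d - 3)
(4) = (o - 5)*(o^3 + 6*o^2 + 5*o - 12) = (o - 5)*(o - 1)*(o^2 + 7*o + 12) = (o - 5)*(o - 1)*(o + 4)*(o + 3)
(5) = (m - 1)*(m^3 - 2*m^2) = m*(m - 1)*(m^2 - 2*m) = m^2*(m - 1)*(m - 2)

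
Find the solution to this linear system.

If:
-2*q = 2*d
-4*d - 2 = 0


Then:
d = -1/2
q = 1/2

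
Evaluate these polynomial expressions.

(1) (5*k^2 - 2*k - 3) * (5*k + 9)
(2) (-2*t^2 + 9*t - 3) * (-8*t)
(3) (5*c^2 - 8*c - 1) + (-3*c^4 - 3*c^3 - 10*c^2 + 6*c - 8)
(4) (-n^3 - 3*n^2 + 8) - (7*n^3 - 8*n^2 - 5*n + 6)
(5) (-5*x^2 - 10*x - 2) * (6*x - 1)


(1) = 25*k^3 + 35*k^2 - 33*k - 27
(2) = 16*t^3 - 72*t^2 + 24*t
(3) = -3*c^4 - 3*c^3 - 5*c^2 - 2*c - 9
(4) = -8*n^3 + 5*n^2 + 5*n + 2
(5) = -30*x^3 - 55*x^2 - 2*x + 2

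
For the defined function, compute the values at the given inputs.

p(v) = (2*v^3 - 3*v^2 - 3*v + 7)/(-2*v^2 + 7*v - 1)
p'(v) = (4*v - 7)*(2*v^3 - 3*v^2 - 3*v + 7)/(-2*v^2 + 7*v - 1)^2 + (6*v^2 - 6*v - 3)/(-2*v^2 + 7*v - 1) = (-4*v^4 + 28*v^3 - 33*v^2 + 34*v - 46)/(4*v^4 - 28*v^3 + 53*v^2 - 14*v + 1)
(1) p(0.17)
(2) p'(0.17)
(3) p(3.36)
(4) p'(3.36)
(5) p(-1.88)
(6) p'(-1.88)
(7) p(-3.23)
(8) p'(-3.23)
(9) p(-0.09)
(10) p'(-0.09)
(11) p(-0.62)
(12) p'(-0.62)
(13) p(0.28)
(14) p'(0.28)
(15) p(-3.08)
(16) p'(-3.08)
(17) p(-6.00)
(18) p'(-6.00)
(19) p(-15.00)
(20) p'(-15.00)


(1) = 48.51
(2) = -2348.22
(3) = -657.39
(4) = 70760.05
(5) = 0.53
(6) = -1.03
(7) = 1.84
(8) = -0.95
(9) = -4.40
(10) = -18.21
(11) = -1.18
(12) = -2.33
(13) = 7.43
(14) = -59.64
(15) = 1.70
(16) = -0.95
(17) = 4.48
(18) = -0.96
(19) = 13.26
(20) = -0.99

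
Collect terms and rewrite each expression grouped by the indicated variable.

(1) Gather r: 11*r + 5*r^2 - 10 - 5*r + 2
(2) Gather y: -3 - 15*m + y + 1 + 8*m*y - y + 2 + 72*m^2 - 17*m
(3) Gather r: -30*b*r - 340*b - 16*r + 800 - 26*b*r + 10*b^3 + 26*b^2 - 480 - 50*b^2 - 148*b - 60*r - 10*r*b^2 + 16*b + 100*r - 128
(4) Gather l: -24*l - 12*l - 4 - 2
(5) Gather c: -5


(1) = 5*r^2 + 6*r - 8
(2) = 72*m^2 + 8*m*y - 32*m
(3) = 10*b^3 - 24*b^2 - 472*b + r*(-10*b^2 - 56*b + 24) + 192
(4) = -36*l - 6
(5) = -5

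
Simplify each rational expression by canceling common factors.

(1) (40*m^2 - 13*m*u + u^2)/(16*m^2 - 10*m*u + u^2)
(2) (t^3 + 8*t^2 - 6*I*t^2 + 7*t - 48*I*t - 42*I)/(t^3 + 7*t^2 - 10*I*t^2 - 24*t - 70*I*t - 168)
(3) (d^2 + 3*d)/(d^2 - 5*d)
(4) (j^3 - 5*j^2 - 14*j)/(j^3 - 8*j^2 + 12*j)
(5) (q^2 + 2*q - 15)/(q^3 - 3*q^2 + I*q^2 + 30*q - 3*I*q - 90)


(1) = (-5*m + u)/(-2*m + u)
(2) = (t + 1)/(t - 4*I)
(3) = (d + 3)/(d - 5)
(4) = (j^2 - 5*j - 14)/(j^2 - 8*j + 12)
(5) = (q + 5)/(q^2 + I*q + 30)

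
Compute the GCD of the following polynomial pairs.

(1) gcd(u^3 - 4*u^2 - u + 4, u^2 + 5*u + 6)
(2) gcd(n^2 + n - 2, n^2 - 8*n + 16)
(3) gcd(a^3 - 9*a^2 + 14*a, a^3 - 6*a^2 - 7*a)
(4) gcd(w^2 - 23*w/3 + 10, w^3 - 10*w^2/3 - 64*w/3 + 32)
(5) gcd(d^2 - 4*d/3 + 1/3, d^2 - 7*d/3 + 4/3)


(1) = gcd((u - 4)*(u - 1)*(u + 1), (u + 2)*(u + 3)) = 1
(2) = 1
(3) = gcd(a*(a - 7)*(a - 2), a*(a - 7)*(a + 1)) = a^2 - 7*a
(4) = gcd((w - 6)*(w - 5/3), (w - 6)*(w - 4/3)*(w + 4)) = w - 6
(5) = gcd((d - 1)*(d - 1/3), (d - 4/3)*(d - 1)) = d - 1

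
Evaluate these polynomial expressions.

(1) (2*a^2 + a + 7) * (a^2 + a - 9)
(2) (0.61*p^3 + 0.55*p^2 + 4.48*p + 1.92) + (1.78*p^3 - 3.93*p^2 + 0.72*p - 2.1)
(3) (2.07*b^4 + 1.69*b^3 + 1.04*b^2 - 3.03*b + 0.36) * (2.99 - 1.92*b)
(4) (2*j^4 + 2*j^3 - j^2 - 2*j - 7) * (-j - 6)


(1) = 2*a^4 + 3*a^3 - 10*a^2 - 2*a - 63
(2) = 2.39*p^3 - 3.38*p^2 + 5.2*p - 0.18
(3) = -3.9744*b^5 + 2.9445*b^4 + 3.0563*b^3 + 8.9272*b^2 - 9.7509*b + 1.0764
(4) = -2*j^5 - 14*j^4 - 11*j^3 + 8*j^2 + 19*j + 42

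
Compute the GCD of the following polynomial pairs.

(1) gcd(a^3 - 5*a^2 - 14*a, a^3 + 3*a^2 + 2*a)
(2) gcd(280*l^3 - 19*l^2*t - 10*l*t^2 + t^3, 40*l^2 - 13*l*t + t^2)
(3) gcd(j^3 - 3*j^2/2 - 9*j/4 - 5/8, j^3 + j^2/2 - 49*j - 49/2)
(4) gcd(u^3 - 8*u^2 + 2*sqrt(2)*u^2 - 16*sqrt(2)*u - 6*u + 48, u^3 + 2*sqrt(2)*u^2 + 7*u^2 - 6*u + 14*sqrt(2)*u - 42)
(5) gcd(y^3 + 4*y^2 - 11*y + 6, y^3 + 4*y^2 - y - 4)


(1) = gcd(a*(a - 7)*(a + 2), a*(a + 1)*(a + 2)) = a^2 + 2*a
(2) = -8*l + t
(3) = gcd((j - 5/2)*(j + 1/2)^2, (j - 7)*(j + 1/2)*(j + 7)) = j + 1/2
(4) = gcd((u - 8)*(u - sqrt(2))*(u + 3*sqrt(2)), (u + 7)*(u - sqrt(2))*(u + 3*sqrt(2))) = u^2 + 2*sqrt(2)*u - 6
(5) = y - 1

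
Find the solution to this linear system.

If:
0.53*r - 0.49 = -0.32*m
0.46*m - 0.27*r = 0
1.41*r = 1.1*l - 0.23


Then:
l = 1.08
m = 0.40
r = 0.68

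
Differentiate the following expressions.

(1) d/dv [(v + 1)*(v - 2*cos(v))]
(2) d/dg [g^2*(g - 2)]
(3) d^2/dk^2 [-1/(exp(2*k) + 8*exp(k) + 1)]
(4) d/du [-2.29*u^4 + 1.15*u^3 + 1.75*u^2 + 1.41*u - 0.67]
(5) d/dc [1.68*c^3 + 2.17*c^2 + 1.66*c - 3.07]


(1) = v + (v + 1)*(2*sin(v) + 1) - 2*cos(v)
(2) = g*(3*g - 4)
(3) = 4*((exp(k) + 2)*(exp(2*k) + 8*exp(k) + 1) - 2*(exp(k) + 4)^2*exp(k))*exp(k)/(exp(2*k) + 8*exp(k) + 1)^3
(4) = -9.16*u^3 + 3.45*u^2 + 3.5*u + 1.41
(5) = 5.04*c^2 + 4.34*c + 1.66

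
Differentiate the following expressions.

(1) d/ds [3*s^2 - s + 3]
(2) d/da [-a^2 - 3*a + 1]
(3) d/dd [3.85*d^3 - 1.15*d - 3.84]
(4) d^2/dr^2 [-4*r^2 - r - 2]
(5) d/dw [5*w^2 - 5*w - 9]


(1) = 6*s - 1
(2) = -2*a - 3
(3) = 11.55*d^2 - 1.15
(4) = -8
(5) = 10*w - 5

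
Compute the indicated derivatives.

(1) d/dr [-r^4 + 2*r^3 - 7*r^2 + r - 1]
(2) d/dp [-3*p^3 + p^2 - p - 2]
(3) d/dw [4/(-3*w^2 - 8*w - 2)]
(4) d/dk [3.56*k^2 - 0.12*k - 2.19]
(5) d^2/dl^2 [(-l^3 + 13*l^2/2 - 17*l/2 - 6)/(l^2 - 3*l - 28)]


(1) = -4*r^3 + 6*r^2 - 14*r + 1
(2) = -9*p^2 + 2*p - 1
(3) = 8*(3*w + 4)/(3*w^2 + 8*w + 2)^2
(4) = 7.12*k - 0.12
(5) = 4*(-13*l^3 + 138*l^2 - 1506*l + 2794)/(l^6 - 9*l^5 - 57*l^4 + 477*l^3 + 1596*l^2 - 7056*l - 21952)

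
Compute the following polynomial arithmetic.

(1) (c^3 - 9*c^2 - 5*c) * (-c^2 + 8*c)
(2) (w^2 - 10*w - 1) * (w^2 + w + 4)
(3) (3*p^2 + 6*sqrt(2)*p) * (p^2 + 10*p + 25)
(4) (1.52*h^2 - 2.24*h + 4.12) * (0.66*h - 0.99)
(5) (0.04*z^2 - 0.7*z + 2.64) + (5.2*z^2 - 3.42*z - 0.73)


(1) = -c^5 + 17*c^4 - 67*c^3 - 40*c^2
(2) = w^4 - 9*w^3 - 7*w^2 - 41*w - 4
(3) = 3*p^4 + 6*sqrt(2)*p^3 + 30*p^3 + 75*p^2 + 60*sqrt(2)*p^2 + 150*sqrt(2)*p
(4) = 1.0032*h^3 - 2.9832*h^2 + 4.9368*h - 4.0788
(5) = 5.24*z^2 - 4.12*z + 1.91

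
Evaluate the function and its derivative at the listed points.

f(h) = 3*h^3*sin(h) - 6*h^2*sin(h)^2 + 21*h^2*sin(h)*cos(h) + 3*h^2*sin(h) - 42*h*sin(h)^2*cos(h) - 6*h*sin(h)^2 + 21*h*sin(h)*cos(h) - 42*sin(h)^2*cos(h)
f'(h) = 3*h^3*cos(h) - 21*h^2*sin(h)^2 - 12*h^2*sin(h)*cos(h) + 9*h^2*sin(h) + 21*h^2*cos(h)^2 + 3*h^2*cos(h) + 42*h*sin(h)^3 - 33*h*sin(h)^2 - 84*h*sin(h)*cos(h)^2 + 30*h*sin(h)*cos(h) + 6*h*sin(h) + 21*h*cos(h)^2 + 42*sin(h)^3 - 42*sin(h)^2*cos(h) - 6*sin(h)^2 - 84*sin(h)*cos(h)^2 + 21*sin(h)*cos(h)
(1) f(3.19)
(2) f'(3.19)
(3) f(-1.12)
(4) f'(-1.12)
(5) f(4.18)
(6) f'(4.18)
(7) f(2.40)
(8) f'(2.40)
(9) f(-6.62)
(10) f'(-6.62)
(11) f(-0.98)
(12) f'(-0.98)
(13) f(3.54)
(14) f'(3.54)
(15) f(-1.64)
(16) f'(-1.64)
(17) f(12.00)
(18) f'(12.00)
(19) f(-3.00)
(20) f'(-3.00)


(1) = 7.60
(2) = 162.96
(3) = 0.43
(4) = -2.06
(5) = -49.55
(6) = -611.41
(7) = -19.96
(8) = -58.12
(9) = 0.44
(10) = -111.29
(11) = -0.10
(12) = -5.10
(13) = 66.40
(14) = 131.39
(15) = -1.45
(16) = 2.96
(17) = -4898.87
(18) = 6284.07
(19) = 22.85
(20) = 119.25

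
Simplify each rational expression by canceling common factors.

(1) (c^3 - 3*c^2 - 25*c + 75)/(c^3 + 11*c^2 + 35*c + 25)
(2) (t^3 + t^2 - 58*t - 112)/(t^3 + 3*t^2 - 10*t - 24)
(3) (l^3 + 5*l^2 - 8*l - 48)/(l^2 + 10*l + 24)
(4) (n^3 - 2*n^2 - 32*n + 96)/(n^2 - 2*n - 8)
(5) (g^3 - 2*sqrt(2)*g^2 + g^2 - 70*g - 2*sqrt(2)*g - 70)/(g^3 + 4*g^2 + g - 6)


(1) = (c^2 - 8*c + 15)/(c^2 + 6*c + 5)
(2) = (t^2 - t - 56)/(t^2 + t - 12)
(3) = (l^2 + l - 12)/(l + 6)
(4) = (n^2 + 2*n - 24)/(n + 2)
(5) = (g^3 + g^2*(1 - 2*sqrt(2)) + g*(-70 - 2*sqrt(2)) - 70)/(g^3 + 4*g^2 + g - 6)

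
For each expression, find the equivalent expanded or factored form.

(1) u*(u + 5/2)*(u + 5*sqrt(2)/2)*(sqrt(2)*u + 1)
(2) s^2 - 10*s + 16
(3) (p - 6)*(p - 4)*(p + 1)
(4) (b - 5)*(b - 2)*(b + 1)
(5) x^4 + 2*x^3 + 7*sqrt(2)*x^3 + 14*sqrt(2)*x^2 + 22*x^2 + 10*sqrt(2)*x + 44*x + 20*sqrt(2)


(1) = sqrt(2)*u^4 + 5*sqrt(2)*u^3/2 + 6*u^3 + 5*sqrt(2)*u^2/2 + 15*u^2 + 25*sqrt(2)*u/4
(2) = (s - 8)*(s - 2)
(3) = p^3 - 9*p^2 + 14*p + 24
(4) = b^3 - 6*b^2 + 3*b + 10
(5) = (x + 2)*(x + sqrt(2))^2*(x + 5*sqrt(2))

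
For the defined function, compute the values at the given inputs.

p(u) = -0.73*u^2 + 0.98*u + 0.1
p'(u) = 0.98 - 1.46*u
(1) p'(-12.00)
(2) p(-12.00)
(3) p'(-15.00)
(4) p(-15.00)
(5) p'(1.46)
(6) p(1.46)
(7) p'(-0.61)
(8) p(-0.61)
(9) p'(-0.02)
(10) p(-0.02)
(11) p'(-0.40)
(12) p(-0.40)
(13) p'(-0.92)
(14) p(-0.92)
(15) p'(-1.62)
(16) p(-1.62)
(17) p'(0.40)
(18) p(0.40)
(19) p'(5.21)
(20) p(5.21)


(1) = 18.50
(2) = -116.78
(3) = 22.88
(4) = -178.85
(5) = -1.15
(6) = -0.03
(7) = 1.87
(8) = -0.77
(9) = 1.01
(10) = 0.08
(11) = 1.56
(12) = -0.41
(13) = 2.32
(14) = -1.42
(15) = 3.35
(16) = -3.40
(17) = 0.40
(18) = 0.38
(19) = -6.63
(20) = -14.61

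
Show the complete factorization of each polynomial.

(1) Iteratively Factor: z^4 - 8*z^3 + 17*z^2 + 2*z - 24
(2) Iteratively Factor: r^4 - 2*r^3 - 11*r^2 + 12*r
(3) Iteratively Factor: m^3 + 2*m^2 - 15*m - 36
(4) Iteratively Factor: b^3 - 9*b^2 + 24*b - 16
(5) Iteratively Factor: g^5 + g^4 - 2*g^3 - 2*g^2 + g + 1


(1) = (z - 2)*(z^3 - 6*z^2 + 5*z + 12) = (z - 3)*(z - 2)*(z^2 - 3*z - 4) = (z - 3)*(z - 2)*(z + 1)*(z - 4)
(2) = (r - 1)*(r^3 - r^2 - 12*r) = r*(r - 1)*(r^2 - r - 12) = r*(r - 4)*(r - 1)*(r + 3)
(3) = (m - 4)*(m^2 + 6*m + 9) = (m - 4)*(m + 3)*(m + 3)
(4) = (b - 4)*(b^2 - 5*b + 4) = (b - 4)^2*(b - 1)
(5) = (g - 1)*(g^4 + 2*g^3 - 2*g - 1) = (g - 1)^2*(g^3 + 3*g^2 + 3*g + 1) = (g - 1)^2*(g + 1)*(g^2 + 2*g + 1) = (g - 1)^2*(g + 1)^2*(g + 1)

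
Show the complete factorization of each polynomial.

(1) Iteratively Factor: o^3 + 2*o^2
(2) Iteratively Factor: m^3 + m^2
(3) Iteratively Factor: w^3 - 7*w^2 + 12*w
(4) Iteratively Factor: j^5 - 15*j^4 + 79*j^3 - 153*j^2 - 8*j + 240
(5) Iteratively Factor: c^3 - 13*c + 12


(1) = (o)*(o^2 + 2*o) = o^2*(o + 2)
(2) = (m + 1)*(m^2) = m*(m + 1)*(m)
(3) = (w)*(w^2 - 7*w + 12) = w*(w - 4)*(w - 3)
(4) = (j - 3)*(j^4 - 12*j^3 + 43*j^2 - 24*j - 80) = (j - 4)*(j - 3)*(j^3 - 8*j^2 + 11*j + 20) = (j - 5)*(j - 4)*(j - 3)*(j^2 - 3*j - 4) = (j - 5)*(j - 4)*(j - 3)*(j + 1)*(j - 4)
(5) = (c - 1)*(c^2 + c - 12) = (c - 1)*(c + 4)*(c - 3)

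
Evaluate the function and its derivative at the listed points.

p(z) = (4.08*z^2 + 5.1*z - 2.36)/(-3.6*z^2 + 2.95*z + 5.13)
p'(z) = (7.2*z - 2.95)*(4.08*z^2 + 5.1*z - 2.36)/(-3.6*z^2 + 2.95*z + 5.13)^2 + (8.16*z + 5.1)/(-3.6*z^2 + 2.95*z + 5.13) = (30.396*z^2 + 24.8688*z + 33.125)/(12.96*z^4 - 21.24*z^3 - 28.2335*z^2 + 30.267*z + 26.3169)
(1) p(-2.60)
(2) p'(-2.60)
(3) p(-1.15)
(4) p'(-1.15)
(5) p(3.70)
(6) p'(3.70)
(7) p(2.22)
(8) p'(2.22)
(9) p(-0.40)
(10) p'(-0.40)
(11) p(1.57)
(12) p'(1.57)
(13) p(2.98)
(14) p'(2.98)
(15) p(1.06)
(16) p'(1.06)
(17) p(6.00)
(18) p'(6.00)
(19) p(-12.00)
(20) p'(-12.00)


(1) = -0.45
(2) = 0.24
(3) = 0.94
(4) = 4.89
(5) = -2.18
(6) = 0.49
(7) = -4.79
(8) = 6.48
(9) = -1.11
(10) = 2.46
(11) = 17.69
(12) = 186.60
(13) = -2.72
(14) = 1.16
(15) = 1.81
(16) = 5.28
(17) = -1.64
(18) = 0.11
(19) = -0.95
(20) = 0.01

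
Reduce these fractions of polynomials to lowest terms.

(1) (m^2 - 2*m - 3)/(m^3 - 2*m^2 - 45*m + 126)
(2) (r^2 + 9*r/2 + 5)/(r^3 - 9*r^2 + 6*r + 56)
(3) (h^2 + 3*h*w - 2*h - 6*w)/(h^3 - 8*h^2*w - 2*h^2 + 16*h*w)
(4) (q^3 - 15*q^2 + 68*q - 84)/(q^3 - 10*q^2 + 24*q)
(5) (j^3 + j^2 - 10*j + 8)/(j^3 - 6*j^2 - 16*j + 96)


(1) = (m + 1)/(m^2 + m - 42)
(2) = (2*r + 5)/(2*r^2 - 22*r + 56)
(3) = (-h - 3*w)/(-h^2 + 8*h*w)
(4) = (q^2 - 9*q + 14)/(q^2 - 4*q)
(5) = (j^2 - 3*j + 2)/(j^2 - 10*j + 24)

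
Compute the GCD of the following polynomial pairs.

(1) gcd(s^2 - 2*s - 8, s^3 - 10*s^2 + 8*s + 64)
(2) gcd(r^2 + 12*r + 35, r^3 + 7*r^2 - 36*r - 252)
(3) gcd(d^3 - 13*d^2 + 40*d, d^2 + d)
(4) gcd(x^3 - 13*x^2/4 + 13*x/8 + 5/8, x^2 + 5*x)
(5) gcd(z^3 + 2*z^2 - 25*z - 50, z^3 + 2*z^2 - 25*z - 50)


(1) = s^2 - 2*s - 8
(2) = gcd((r + 5)*(r + 7), (r - 6)*(r + 6)*(r + 7)) = r + 7
(3) = gcd(d*(d - 8)*(d - 5), d*(d + 1)) = d
(4) = 1
(5) = gcd((z - 5)*(z + 2)*(z + 5), (z - 5)*(z + 2)*(z + 5)) = z^3 + 2*z^2 - 25*z - 50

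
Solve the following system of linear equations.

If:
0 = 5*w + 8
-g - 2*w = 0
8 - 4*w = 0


Then:
No Solution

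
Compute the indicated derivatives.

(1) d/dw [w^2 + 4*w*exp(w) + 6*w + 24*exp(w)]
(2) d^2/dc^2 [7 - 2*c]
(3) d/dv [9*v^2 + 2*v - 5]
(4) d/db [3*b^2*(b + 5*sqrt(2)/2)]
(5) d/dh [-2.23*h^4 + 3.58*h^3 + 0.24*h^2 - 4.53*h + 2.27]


(1) = 4*w*exp(w) + 2*w + 28*exp(w) + 6
(2) = 0
(3) = 18*v + 2
(4) = 3*b*(3*b + 5*sqrt(2))
(5) = -8.92*h^3 + 10.74*h^2 + 0.48*h - 4.53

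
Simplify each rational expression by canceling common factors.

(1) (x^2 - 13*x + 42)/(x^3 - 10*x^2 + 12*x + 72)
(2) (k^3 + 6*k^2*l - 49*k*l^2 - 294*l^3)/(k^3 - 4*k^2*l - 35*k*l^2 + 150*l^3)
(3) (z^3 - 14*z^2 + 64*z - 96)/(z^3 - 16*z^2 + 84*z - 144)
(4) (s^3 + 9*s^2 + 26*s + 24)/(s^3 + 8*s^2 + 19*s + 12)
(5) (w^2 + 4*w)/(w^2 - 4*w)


(1) = (x - 7)/(x^2 - 4*x - 12)
(2) = (k^2 - 49*l^2)/(k^2 - 10*k*l + 25*l^2)
(3) = (z - 4)/(z - 6)
(4) = (s + 2)/(s + 1)
(5) = (w + 4)/(w - 4)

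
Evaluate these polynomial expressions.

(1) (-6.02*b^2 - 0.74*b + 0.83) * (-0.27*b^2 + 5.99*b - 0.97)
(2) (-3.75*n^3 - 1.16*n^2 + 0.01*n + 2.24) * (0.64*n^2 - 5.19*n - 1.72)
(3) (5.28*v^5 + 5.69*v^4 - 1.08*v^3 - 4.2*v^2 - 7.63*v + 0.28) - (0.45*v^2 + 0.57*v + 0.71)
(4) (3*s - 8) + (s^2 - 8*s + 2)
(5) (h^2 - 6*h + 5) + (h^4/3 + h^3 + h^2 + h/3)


(1) = 1.6254*b^4 - 35.86*b^3 + 1.1827*b^2 + 5.6895*b - 0.8051
(2) = -2.4*n^5 + 18.7201*n^4 + 12.4768*n^3 + 3.3769*n^2 - 11.6428*n - 3.8528
(3) = 5.28*v^5 + 5.69*v^4 - 1.08*v^3 - 4.65*v^2 - 8.2*v - 0.43
(4) = s^2 - 5*s - 6
(5) = h^4/3 + h^3 + 2*h^2 - 17*h/3 + 5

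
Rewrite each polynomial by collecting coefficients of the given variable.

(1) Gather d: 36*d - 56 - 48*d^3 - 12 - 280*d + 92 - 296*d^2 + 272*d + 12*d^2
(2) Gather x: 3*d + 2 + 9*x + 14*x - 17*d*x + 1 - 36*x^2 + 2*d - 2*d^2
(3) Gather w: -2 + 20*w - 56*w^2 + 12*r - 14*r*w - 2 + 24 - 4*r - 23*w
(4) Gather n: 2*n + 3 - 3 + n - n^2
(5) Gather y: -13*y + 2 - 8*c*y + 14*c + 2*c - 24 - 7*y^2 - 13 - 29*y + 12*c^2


(1) = -48*d^3 - 284*d^2 + 28*d + 24
(2) = -2*d^2 + 5*d - 36*x^2 + x*(23 - 17*d) + 3
(3) = 8*r - 56*w^2 + w*(-14*r - 3) + 20
(4) = -n^2 + 3*n
(5) = 12*c^2 + 16*c - 7*y^2 + y*(-8*c - 42) - 35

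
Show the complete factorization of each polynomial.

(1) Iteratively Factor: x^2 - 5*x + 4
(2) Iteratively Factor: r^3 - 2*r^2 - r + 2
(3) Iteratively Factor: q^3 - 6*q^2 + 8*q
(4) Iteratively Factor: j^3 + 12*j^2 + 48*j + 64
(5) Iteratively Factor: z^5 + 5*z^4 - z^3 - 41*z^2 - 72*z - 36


(1) = (x - 1)*(x - 4)
(2) = (r - 2)*(r^2 - 1) = (r - 2)*(r + 1)*(r - 1)
(3) = (q - 2)*(q^2 - 4*q) = q*(q - 2)*(q - 4)
(4) = (j + 4)*(j^2 + 8*j + 16) = (j + 4)^2*(j + 4)
(5) = (z + 2)*(z^4 + 3*z^3 - 7*z^2 - 27*z - 18) = (z + 1)*(z + 2)*(z^3 + 2*z^2 - 9*z - 18) = (z - 3)*(z + 1)*(z + 2)*(z^2 + 5*z + 6) = (z - 3)*(z + 1)*(z + 2)*(z + 3)*(z + 2)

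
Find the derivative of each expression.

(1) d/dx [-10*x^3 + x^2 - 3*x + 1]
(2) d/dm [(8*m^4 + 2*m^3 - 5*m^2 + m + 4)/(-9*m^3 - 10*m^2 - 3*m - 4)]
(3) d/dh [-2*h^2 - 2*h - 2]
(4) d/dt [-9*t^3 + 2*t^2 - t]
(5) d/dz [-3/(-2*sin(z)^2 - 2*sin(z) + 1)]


(1) = -30*x^2 + 2*x - 3
(2) = (-72*m^6 - 160*m^5 - 137*m^4 - 122*m^3 + 109*m^2 + 120*m + 8)/(81*m^6 + 180*m^5 + 154*m^4 + 132*m^3 + 89*m^2 + 24*m + 16)
(3) = -4*h - 2
(4) = -27*t^2 + 4*t - 1
(5) = -(6*sin(2*z) + 6*cos(z))/(2*sin(z) - cos(2*z))^2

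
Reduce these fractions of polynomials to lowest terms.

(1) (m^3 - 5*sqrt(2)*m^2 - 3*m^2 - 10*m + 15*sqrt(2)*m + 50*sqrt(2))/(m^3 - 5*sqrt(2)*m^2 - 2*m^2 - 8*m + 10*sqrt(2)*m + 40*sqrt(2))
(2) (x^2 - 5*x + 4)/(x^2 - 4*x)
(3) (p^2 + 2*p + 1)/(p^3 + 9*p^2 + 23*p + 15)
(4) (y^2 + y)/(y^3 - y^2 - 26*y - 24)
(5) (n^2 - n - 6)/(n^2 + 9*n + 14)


(1) = (m - 5)/(m - 4)
(2) = (x - 1)/x
(3) = (p + 1)/(p^2 + 8*p + 15)
(4) = y/(y^2 - 2*y - 24)
(5) = (n - 3)/(n + 7)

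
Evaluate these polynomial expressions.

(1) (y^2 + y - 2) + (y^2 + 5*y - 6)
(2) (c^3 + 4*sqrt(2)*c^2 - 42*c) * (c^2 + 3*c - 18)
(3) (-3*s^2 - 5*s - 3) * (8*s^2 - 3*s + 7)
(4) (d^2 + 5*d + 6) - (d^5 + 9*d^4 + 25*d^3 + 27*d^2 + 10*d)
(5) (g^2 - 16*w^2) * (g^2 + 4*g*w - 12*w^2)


(1) = 2*y^2 + 6*y - 8
(2) = c^5 + 3*c^4 + 4*sqrt(2)*c^4 - 60*c^3 + 12*sqrt(2)*c^3 - 126*c^2 - 72*sqrt(2)*c^2 + 756*c
(3) = -24*s^4 - 31*s^3 - 30*s^2 - 26*s - 21
(4) = -d^5 - 9*d^4 - 25*d^3 - 26*d^2 - 5*d + 6
(5) = g^4 + 4*g^3*w - 28*g^2*w^2 - 64*g*w^3 + 192*w^4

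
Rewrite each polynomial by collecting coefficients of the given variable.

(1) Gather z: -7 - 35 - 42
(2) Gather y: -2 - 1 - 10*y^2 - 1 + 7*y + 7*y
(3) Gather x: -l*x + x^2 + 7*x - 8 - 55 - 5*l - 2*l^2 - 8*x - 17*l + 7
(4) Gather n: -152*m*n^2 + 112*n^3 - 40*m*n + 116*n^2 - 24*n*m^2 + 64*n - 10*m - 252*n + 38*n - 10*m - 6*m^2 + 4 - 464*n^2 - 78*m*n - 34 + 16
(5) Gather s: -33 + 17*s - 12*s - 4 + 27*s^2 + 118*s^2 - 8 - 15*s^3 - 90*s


(1) = -84
(2) = -10*y^2 + 14*y - 4
(3) = -2*l^2 - 22*l + x^2 + x*(-l - 1) - 56
(4) = -6*m^2 - 20*m + 112*n^3 + n^2*(-152*m - 348) + n*(-24*m^2 - 118*m - 150) - 14
(5) = -15*s^3 + 145*s^2 - 85*s - 45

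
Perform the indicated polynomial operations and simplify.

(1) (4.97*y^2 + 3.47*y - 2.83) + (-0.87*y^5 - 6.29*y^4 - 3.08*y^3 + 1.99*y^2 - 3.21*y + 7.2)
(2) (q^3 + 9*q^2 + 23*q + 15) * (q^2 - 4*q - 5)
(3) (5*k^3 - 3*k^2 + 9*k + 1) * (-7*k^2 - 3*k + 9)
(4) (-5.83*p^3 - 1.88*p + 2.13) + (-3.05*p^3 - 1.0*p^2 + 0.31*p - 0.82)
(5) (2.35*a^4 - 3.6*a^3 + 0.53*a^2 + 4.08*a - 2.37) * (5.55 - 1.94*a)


(1) = -0.87*y^5 - 6.29*y^4 - 3.08*y^3 + 6.96*y^2 + 0.26*y + 4.37
(2) = q^5 + 5*q^4 - 18*q^3 - 122*q^2 - 175*q - 75
(3) = -35*k^5 + 6*k^4 - 9*k^3 - 61*k^2 + 78*k + 9
(4) = -8.88*p^3 - 1.0*p^2 - 1.57*p + 1.31
(5) = -4.559*a^5 + 20.0265*a^4 - 21.0082*a^3 - 4.9737*a^2 + 27.2418*a - 13.1535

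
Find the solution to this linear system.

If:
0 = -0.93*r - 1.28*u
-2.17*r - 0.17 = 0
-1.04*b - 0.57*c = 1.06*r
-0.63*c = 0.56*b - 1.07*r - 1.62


Then:
b = -2.45
c = 4.62
r = -0.08
u = 0.06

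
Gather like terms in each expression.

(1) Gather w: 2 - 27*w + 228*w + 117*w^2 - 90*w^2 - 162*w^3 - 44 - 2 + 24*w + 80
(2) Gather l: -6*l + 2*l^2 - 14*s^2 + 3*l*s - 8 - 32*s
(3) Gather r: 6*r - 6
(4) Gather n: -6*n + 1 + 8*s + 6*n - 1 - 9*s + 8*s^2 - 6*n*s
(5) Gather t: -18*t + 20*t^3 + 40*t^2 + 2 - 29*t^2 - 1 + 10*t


(1) = -162*w^3 + 27*w^2 + 225*w + 36
(2) = 2*l^2 + l*(3*s - 6) - 14*s^2 - 32*s - 8
(3) = 6*r - 6
(4) = -6*n*s + 8*s^2 - s
(5) = 20*t^3 + 11*t^2 - 8*t + 1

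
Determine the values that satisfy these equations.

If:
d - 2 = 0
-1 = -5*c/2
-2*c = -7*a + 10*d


Then:
a = 104/35
c = 2/5
d = 2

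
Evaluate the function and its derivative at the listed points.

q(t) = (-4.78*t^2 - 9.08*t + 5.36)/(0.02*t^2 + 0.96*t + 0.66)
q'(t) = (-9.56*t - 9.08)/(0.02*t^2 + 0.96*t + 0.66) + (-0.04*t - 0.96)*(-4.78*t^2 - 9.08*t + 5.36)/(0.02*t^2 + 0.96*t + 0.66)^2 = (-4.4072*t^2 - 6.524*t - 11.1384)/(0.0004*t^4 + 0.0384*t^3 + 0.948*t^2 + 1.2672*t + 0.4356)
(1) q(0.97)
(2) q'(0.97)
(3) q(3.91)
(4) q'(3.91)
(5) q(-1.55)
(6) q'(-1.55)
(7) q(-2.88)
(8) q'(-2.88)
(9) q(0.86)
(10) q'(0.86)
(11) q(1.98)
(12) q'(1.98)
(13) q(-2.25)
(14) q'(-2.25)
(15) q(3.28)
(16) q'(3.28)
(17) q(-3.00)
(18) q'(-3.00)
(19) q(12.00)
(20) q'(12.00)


(1) = -4.93
(2) = -8.34
(3) = -21.87
(4) = -4.67
(5) = -10.19
(6) = -19.09
(7) = 4.20
(8) = -7.69
(9) = -3.99
(10) = -8.89
(11) = -11.88
(12) = -5.93
(13) = -1.14
(14) = -9.59
(15) = -18.85
(16) = -4.94
(17) = 5.11
(18) = -7.50
(19) = -52.58
(20) = -3.19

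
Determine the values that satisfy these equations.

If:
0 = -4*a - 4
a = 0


Then:
No Solution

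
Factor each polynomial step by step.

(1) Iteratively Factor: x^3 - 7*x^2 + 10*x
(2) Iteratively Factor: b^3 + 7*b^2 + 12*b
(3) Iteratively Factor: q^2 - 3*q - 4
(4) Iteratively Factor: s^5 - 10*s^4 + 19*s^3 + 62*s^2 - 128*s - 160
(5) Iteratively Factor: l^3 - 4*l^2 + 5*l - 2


(1) = (x)*(x^2 - 7*x + 10) = x*(x - 2)*(x - 5)
(2) = (b + 4)*(b^2 + 3*b) = (b + 3)*(b + 4)*(b)
(3) = (q - 4)*(q + 1)
(4) = (s - 4)*(s^4 - 6*s^3 - 5*s^2 + 42*s + 40) = (s - 5)*(s - 4)*(s^3 - s^2 - 10*s - 8) = (s - 5)*(s - 4)*(s + 1)*(s^2 - 2*s - 8) = (s - 5)*(s - 4)^2*(s + 1)*(s + 2)
(5) = (l - 1)*(l^2 - 3*l + 2) = (l - 2)*(l - 1)*(l - 1)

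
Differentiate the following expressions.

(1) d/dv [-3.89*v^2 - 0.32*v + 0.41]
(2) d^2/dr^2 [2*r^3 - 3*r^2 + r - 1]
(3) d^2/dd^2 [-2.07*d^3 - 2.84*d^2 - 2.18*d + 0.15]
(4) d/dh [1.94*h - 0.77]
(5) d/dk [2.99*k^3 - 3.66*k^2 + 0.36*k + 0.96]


(1) = -7.78*v - 0.32
(2) = 12*r - 6
(3) = -12.42*d - 5.68
(4) = 1.94000000000000
(5) = 8.97*k^2 - 7.32*k + 0.36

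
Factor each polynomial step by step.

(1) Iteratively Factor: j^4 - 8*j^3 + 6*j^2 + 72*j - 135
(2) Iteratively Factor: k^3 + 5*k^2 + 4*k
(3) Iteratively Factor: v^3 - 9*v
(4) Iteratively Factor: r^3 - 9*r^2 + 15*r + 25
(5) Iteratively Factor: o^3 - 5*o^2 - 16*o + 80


(1) = (j - 3)*(j^3 - 5*j^2 - 9*j + 45) = (j - 5)*(j - 3)*(j^2 - 9) = (j - 5)*(j - 3)^2*(j + 3)
(2) = (k + 4)*(k^2 + k) = k*(k + 4)*(k + 1)
(3) = (v + 3)*(v^2 - 3*v) = (v - 3)*(v + 3)*(v)
(4) = (r - 5)*(r^2 - 4*r - 5) = (r - 5)^2*(r + 1)
(5) = (o + 4)*(o^2 - 9*o + 20) = (o - 5)*(o + 4)*(o - 4)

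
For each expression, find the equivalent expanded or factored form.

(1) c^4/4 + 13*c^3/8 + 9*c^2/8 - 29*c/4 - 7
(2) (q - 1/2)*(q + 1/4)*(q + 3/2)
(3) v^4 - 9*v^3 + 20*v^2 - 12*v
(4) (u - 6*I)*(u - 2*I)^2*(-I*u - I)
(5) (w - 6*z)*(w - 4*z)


(1) = (c/4 + 1)*(c - 2)*(c + 1)*(c + 7/2)
(2) = q^3 + 5*q^2/4 - q/2 - 3/16
(3) = v*(v - 6)*(v - 2)*(v - 1)
(4) = -I*u^4 - 10*u^3 - I*u^3 - 10*u^2 + 28*I*u^2 + 24*u + 28*I*u + 24
(5) = w^2 - 10*w*z + 24*z^2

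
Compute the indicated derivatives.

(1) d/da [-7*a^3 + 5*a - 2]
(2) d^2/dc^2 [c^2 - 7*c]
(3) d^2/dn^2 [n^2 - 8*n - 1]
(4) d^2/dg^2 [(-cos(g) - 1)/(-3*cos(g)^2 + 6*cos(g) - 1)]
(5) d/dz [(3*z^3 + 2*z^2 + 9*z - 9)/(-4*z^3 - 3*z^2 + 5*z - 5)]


(1) = 5 - 21*a^2
(2) = 2
(3) = 2
(4) = (-54*(1 - cos(g)^2)^2 - 9*cos(g)^5 + 90*cos(g)^3 - 84*cos(g)^2 - 133*cos(g) + 132)/(3*cos(g)^2 - 6*cos(g) + 1)^3
(5) = z*(-z^3 + 102*z^2 - 116*z - 74)/(16*z^6 + 24*z^5 - 31*z^4 + 10*z^3 + 55*z^2 - 50*z + 25)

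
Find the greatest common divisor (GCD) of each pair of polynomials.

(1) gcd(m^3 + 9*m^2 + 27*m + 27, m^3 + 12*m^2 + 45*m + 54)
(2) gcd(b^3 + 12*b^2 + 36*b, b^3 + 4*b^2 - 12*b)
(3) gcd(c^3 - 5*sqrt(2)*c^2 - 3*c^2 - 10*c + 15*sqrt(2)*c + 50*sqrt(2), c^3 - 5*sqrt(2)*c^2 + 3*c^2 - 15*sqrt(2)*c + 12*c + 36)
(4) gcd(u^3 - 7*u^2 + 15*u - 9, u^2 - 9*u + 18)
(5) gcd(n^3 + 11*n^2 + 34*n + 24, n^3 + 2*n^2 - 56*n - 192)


(1) = gcd((m + 3)^3, (m + 3)^2*(m + 6)) = m^2 + 6*m + 9
(2) = gcd(b*(b + 6)^2, b*(b - 2)*(b + 6)) = b^2 + 6*b
(3) = gcd((c - 5)*(c + 2)*(c - 5*sqrt(2)), (c + 3)*(c - 3*sqrt(2))*(c - 2*sqrt(2))) = 1
(4) = u - 3
(5) = gcd((n + 1)*(n + 4)*(n + 6), (n - 8)*(n + 4)*(n + 6)) = n^2 + 10*n + 24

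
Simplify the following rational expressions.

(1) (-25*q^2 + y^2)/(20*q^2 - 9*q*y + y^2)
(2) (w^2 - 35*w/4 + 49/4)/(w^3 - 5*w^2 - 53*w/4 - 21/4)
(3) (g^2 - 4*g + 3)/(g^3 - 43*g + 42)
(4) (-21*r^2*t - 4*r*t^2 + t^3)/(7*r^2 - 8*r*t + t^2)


(1) = (5*q + y)/(-4*q + y)
(2) = (4*w - 7)/(4*w^2 + 8*w + 3)
(3) = (g - 3)/(g^2 + g - 42)
(4) = (-3*r*t - t^2)/(r - t)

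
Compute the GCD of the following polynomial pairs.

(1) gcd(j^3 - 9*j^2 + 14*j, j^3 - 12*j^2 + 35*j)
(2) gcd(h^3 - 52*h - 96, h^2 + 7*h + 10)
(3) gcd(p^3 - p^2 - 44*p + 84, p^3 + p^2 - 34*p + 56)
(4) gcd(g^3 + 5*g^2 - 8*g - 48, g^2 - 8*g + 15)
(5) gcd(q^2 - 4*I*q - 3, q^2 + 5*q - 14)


(1) = gcd(j*(j - 7)*(j - 2), j*(j - 7)*(j - 5)) = j^2 - 7*j
(2) = h + 2
(3) = p^2 + 5*p - 14
(4) = g - 3
(5) = 1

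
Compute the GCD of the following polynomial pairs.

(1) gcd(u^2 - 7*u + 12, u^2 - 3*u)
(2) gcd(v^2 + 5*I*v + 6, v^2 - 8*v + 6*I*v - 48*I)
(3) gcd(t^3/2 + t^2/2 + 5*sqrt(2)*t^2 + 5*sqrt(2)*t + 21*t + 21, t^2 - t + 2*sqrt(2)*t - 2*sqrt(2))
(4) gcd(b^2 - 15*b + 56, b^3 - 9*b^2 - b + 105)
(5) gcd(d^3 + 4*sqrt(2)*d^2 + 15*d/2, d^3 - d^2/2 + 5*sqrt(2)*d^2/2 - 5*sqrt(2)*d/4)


(1) = u - 3
(2) = gcd((v - I)*(v + 6*I), (v - 8)*(v + 6*I)) = v + 6*I
(3) = gcd((t/2 + 1/2)*(t + 3*sqrt(2))*(t + 7*sqrt(2)), (t - 1)*(t + 2*sqrt(2))) = 1
(4) = gcd((b - 8)*(b - 7), (b - 7)*(b - 5)*(b + 3)) = b - 7
(5) = d^2 + 5*sqrt(2)*d/2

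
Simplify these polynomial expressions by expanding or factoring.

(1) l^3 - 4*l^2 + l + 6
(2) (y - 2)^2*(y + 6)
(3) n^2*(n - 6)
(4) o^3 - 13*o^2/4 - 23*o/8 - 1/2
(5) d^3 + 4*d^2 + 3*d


(1) = (l - 3)*(l - 2)*(l + 1)
(2) = y^3 + 2*y^2 - 20*y + 24
(3) = n^3 - 6*n^2
(4) = (o - 4)*(o + 1/4)*(o + 1/2)
(5) = d*(d + 1)*(d + 3)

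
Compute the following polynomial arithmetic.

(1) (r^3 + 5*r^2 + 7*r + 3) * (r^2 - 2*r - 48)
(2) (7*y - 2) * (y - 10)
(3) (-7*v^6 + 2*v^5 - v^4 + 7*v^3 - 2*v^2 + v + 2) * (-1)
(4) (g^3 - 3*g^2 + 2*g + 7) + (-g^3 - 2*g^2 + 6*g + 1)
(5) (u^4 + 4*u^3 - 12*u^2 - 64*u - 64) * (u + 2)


(1) = r^5 + 3*r^4 - 51*r^3 - 251*r^2 - 342*r - 144
(2) = 7*y^2 - 72*y + 20
(3) = 7*v^6 - 2*v^5 + v^4 - 7*v^3 + 2*v^2 - v - 2
(4) = -5*g^2 + 8*g + 8
(5) = u^5 + 6*u^4 - 4*u^3 - 88*u^2 - 192*u - 128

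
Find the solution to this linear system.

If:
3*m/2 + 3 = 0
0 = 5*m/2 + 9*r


Then:
m = -2
r = 5/9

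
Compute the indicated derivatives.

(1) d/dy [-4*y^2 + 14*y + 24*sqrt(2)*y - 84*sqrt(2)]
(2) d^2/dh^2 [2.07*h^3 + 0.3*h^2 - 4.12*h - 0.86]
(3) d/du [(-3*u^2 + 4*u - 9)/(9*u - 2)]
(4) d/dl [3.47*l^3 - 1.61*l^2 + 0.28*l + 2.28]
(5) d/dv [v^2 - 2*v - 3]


(1) = -8*y + 14 + 24*sqrt(2)
(2) = 12.42*h + 0.6
(3) = (-27*u^2 + 12*u + 73)/(81*u^2 - 36*u + 4)
(4) = 10.41*l^2 - 3.22*l + 0.28
(5) = 2*v - 2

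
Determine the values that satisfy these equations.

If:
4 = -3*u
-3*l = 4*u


Then:
l = 16/9
u = -4/3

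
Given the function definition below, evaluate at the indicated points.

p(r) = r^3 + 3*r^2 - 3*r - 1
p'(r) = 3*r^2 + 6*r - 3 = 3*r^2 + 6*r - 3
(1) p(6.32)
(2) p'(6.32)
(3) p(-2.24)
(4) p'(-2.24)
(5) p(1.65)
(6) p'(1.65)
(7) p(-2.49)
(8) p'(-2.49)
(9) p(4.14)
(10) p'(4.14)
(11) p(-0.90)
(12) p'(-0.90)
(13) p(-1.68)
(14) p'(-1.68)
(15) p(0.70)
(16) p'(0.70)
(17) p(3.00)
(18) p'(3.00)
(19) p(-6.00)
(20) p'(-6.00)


(1) = 352.30
(2) = 154.75
(3) = 9.53
(4) = -1.39
(5) = 6.71
(6) = 15.07
(7) = 9.63
(8) = 0.66
(9) = 108.96
(10) = 73.26
(11) = 3.40
(12) = -5.97
(13) = 7.77
(14) = -4.61
(15) = -1.29
(16) = 2.67
(17) = 44.00
(18) = 42.00
(19) = -91.00
(20) = 69.00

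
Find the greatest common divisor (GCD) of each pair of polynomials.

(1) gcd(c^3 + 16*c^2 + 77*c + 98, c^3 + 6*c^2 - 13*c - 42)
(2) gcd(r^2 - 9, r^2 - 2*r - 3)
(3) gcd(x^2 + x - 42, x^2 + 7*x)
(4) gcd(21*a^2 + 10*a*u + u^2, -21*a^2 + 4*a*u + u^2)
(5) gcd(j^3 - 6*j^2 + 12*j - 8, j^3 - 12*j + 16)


(1) = gcd((c + 2)*(c + 7)^2, (c - 3)*(c + 2)*(c + 7)) = c^2 + 9*c + 14
(2) = gcd((r - 3)*(r + 3), (r - 3)*(r + 1)) = r - 3
(3) = x + 7
(4) = gcd((3*a + u)*(7*a + u), (-3*a + u)*(7*a + u)) = 7*a + u
(5) = j^2 - 4*j + 4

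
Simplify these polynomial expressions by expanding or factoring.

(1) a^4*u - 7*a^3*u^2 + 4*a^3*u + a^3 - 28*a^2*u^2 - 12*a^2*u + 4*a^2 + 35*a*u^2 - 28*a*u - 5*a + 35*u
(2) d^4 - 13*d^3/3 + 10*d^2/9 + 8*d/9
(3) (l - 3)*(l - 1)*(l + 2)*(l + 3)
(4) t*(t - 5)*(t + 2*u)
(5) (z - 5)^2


(1) = (a - 1)*(a + 5)*(a - 7*u)*(a*u + 1)
(2) = d*(d - 4)*(d - 2/3)*(d + 1/3)
(3) = l^4 + l^3 - 11*l^2 - 9*l + 18
(4) = t^3 + 2*t^2*u - 5*t^2 - 10*t*u
(5) = z^2 - 10*z + 25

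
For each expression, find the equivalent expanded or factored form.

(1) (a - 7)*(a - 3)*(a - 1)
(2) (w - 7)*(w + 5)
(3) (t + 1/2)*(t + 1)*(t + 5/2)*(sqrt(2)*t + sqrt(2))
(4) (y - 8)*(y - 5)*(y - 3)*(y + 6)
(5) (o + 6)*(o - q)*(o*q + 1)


(1) = a^3 - 11*a^2 + 31*a - 21
(2) = w^2 - 2*w - 35
(3) = sqrt(2)*t^4 + 5*sqrt(2)*t^3 + 33*sqrt(2)*t^2/4 + 11*sqrt(2)*t/2 + 5*sqrt(2)/4
(4) = y^4 - 10*y^3 - 17*y^2 + 354*y - 720
(5) = o^3*q - o^2*q^2 + 6*o^2*q + o^2 - 6*o*q^2 - o*q + 6*o - 6*q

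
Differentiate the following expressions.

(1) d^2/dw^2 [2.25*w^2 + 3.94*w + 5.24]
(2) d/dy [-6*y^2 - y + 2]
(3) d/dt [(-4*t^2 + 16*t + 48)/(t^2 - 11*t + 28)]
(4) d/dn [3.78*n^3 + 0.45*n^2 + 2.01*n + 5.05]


(1) = 4.50000000000000
(2) = -12*y - 1
(3) = 4*(7*t^2 - 80*t + 244)/(t^4 - 22*t^3 + 177*t^2 - 616*t + 784)
(4) = 11.34*n^2 + 0.9*n + 2.01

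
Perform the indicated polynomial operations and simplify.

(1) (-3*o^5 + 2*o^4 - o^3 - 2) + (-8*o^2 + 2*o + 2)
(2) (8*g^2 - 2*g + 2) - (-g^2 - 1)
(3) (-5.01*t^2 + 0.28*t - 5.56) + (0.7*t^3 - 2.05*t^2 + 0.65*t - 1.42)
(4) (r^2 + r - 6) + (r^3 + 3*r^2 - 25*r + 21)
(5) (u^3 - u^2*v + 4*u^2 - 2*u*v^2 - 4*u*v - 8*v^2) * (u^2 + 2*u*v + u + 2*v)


(1) = -3*o^5 + 2*o^4 - o^3 - 8*o^2 + 2*o
(2) = 9*g^2 - 2*g + 3
(3) = 0.7*t^3 - 7.06*t^2 + 0.93*t - 6.98
(4) = r^3 + 4*r^2 - 24*r + 15
(5) = u^5 + u^4*v + 5*u^4 - 4*u^3*v^2 + 5*u^3*v + 4*u^3 - 4*u^2*v^3 - 20*u^2*v^2 + 4*u^2*v - 20*u*v^3 - 16*u*v^2 - 16*v^3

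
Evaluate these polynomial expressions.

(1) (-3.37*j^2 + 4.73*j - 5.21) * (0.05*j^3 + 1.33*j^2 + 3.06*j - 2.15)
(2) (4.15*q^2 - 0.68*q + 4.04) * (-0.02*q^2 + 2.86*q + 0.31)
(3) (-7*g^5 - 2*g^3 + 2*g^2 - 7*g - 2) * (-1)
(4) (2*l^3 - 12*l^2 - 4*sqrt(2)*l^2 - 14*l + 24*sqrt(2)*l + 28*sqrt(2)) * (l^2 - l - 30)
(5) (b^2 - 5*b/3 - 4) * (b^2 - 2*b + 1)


(1) = -0.1685*j^5 - 4.2456*j^4 - 4.2818*j^3 + 14.79*j^2 - 26.1121*j + 11.2015
(2) = -0.083*q^4 + 11.8826*q^3 - 0.7391*q^2 + 11.3436*q + 1.2524
(3) = 7*g^5 + 2*g^3 - 2*g^2 + 7*g + 2
(4) = 2*l^5 - 14*l^4 - 4*sqrt(2)*l^4 - 62*l^3 + 28*sqrt(2)*l^3 + 124*sqrt(2)*l^2 + 374*l^2 - 748*sqrt(2)*l + 420*l - 840*sqrt(2)
(5) = b^4 - 11*b^3/3 + b^2/3 + 19*b/3 - 4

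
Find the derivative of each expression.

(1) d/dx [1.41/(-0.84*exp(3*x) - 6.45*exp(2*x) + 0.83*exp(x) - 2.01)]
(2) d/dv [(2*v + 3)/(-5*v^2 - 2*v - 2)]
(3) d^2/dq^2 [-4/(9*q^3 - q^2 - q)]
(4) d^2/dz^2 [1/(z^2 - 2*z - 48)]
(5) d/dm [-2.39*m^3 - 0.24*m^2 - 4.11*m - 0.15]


(1) = (3.5532*exp(2*x) + 18.189*exp(x) - 1.1703)*exp(x)/(0.84*exp(3*x) + 6.45*exp(2*x) - 0.83*exp(x) + 2.01)^2
(2) = 2*(5*v^2 + 15*v + 1)/(25*v^4 + 20*v^3 + 24*v^2 + 8*v + 4)
(3) = 8*(q*(27*q - 1)*(-9*q^2 + q + 1) + (-27*q^2 + 2*q + 1)^2)/(q^3*(-9*q^2 + q + 1)^3)
(4) = 2*(z^2 - 2*z - 4*(z - 1)^2 - 48)/(-z^2 + 2*z + 48)^3
(5) = -7.17*m^2 - 0.48*m - 4.11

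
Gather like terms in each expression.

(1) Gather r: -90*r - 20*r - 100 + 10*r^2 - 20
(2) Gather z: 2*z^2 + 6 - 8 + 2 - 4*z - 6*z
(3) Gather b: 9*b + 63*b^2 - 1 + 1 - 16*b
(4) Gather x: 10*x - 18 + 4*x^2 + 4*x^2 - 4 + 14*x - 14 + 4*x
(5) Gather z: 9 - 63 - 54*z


(1) = 10*r^2 - 110*r - 120
(2) = 2*z^2 - 10*z
(3) = 63*b^2 - 7*b
(4) = 8*x^2 + 28*x - 36
(5) = -54*z - 54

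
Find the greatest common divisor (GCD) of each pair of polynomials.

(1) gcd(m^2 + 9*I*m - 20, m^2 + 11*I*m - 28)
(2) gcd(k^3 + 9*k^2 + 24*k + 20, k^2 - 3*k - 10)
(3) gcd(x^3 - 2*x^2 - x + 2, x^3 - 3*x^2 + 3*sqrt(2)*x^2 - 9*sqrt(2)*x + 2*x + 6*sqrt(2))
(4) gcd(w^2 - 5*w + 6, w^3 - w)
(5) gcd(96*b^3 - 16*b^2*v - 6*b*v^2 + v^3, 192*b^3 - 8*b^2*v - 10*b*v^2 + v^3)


(1) = m + 4*I
(2) = gcd((k + 2)^2*(k + 5), (k - 5)*(k + 2)) = k + 2
(3) = gcd((x - 2)*(x - 1)*(x + 1), (x - 2)*(x - 1)*(x + 3*sqrt(2))) = x^2 - 3*x + 2
(4) = 1
(5) = gcd((-6*b + v)*(-4*b + v)*(4*b + v), (-8*b + v)*(-6*b + v)*(4*b + v)) = -24*b^2 - 2*b*v + v^2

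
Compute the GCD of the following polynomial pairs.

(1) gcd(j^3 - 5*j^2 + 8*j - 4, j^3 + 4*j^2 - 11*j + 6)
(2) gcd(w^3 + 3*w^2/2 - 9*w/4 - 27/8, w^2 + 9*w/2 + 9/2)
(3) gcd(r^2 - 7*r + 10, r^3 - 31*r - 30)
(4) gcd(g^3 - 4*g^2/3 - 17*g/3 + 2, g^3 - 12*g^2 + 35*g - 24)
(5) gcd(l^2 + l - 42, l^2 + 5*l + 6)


(1) = j - 1
(2) = w + 3/2
(3) = 1
(4) = g - 3
(5) = gcd((l - 6)*(l + 7), (l + 2)*(l + 3)) = 1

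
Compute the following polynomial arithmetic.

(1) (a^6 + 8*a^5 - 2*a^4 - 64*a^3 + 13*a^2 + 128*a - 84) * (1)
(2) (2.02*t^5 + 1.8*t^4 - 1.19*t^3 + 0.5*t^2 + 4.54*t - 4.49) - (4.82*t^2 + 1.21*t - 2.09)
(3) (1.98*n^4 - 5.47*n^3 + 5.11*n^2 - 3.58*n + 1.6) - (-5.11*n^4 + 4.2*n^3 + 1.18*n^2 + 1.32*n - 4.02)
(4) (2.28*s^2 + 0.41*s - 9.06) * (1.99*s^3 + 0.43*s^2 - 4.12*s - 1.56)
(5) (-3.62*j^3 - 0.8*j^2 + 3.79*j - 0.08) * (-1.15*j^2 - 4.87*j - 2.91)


(1) = a^6 + 8*a^5 - 2*a^4 - 64*a^3 + 13*a^2 + 128*a - 84
(2) = 2.02*t^5 + 1.8*t^4 - 1.19*t^3 - 4.32*t^2 + 3.33*t - 2.4
(3) = 7.09*n^4 - 9.67*n^3 + 3.93*n^2 - 4.9*n + 5.62
(4) = 4.5372*s^5 + 1.7963*s^4 - 27.2467*s^3 - 9.1418*s^2 + 36.6876*s + 14.1336
(5) = 4.163*j^5 + 18.5494*j^4 + 10.0717*j^3 - 16.0373*j^2 - 10.6393*j + 0.2328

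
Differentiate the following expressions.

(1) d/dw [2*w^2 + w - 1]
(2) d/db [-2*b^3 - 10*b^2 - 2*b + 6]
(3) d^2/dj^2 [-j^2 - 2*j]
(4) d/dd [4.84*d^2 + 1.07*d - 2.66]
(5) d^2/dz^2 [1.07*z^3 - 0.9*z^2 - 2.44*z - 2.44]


(1) = 4*w + 1
(2) = -6*b^2 - 20*b - 2
(3) = -2
(4) = 9.68*d + 1.07
(5) = 6.42*z - 1.8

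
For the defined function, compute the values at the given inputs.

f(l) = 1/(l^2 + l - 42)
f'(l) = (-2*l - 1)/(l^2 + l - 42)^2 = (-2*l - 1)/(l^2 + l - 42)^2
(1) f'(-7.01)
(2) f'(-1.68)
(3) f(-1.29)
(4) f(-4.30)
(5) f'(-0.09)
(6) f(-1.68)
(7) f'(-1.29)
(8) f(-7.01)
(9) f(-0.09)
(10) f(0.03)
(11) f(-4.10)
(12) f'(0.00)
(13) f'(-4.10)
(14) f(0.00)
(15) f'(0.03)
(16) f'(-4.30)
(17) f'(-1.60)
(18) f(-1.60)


(1) = 769.23
(2) = 0.00
(3) = -0.02
(4) = -0.04
(5) = -0.00
(6) = -0.02
(7) = 0.00
(8) = 7.69
(9) = -0.02
(10) = -0.02
(11) = -0.03
(12) = -0.00
(13) = 0.01
(14) = -0.02
(15) = -0.00
(16) = 0.01
(17) = 0.00
(18) = -0.02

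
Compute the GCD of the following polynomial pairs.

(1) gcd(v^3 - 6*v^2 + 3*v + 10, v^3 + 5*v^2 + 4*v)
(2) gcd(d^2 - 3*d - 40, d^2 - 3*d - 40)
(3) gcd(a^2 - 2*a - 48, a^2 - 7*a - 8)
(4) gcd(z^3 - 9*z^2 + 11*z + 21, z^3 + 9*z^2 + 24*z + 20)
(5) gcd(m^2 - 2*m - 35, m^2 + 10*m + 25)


(1) = v + 1
(2) = gcd((d - 8)*(d + 5), (d - 8)*(d + 5)) = d^2 - 3*d - 40
(3) = a - 8
(4) = 1
(5) = m + 5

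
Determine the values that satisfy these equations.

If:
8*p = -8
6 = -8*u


Then:
p = -1
u = -3/4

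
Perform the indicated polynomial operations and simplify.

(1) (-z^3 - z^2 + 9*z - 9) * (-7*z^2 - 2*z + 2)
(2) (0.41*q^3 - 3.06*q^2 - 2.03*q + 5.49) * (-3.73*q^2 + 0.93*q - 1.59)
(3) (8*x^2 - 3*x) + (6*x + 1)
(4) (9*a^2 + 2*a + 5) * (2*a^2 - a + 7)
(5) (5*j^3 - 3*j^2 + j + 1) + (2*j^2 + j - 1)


(1) = 7*z^5 + 9*z^4 - 63*z^3 + 43*z^2 + 36*z - 18
(2) = -1.5293*q^5 + 11.7951*q^4 + 4.0742*q^3 - 17.5002*q^2 + 8.3334*q - 8.7291
(3) = 8*x^2 + 3*x + 1
(4) = 18*a^4 - 5*a^3 + 71*a^2 + 9*a + 35
(5) = 5*j^3 - j^2 + 2*j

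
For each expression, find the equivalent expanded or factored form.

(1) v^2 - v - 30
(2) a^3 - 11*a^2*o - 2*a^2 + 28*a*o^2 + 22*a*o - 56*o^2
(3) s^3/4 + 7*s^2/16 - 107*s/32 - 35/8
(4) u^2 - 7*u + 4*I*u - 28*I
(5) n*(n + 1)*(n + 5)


(1) = (v - 6)*(v + 5)
(2) = (a - 2)*(a - 7*o)*(a - 4*o)
(3) = (s/4 + 1)*(s - 7/2)*(s + 5/4)
(4) = (u - 7)*(u + 4*I)
(5) = n^3 + 6*n^2 + 5*n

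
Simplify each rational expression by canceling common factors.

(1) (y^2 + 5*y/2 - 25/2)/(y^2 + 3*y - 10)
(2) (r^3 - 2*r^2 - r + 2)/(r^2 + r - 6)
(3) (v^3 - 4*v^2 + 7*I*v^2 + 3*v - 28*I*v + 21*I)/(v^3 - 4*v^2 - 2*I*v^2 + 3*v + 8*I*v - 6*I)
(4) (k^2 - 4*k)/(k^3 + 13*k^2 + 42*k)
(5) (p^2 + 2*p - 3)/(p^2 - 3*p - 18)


(1) = (2*y - 5)/(2*y - 4)
(2) = (r^2 - 1)/(r + 3)
(3) = (v + 7*I)/(v - 2*I)
(4) = (k - 4)/(k^2 + 13*k + 42)
(5) = (p - 1)/(p - 6)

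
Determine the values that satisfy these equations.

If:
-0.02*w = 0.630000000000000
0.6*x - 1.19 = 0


Then:
w = -31.50
x = 1.98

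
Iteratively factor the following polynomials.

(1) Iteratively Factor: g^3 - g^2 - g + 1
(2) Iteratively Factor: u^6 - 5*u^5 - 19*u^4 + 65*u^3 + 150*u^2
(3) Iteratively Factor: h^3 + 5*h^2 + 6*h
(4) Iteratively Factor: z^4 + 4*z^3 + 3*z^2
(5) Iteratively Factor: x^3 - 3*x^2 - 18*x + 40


(1) = (g - 1)*(g^2 - 1) = (g - 1)^2*(g + 1)
(2) = (u + 3)*(u^5 - 8*u^4 + 5*u^3 + 50*u^2) = (u + 2)*(u + 3)*(u^4 - 10*u^3 + 25*u^2) = (u - 5)*(u + 2)*(u + 3)*(u^3 - 5*u^2) = u*(u - 5)*(u + 2)*(u + 3)*(u^2 - 5*u) = u^2*(u - 5)*(u + 2)*(u + 3)*(u - 5)
(3) = (h)*(h^2 + 5*h + 6) = h*(h + 3)*(h + 2)
(4) = (z)*(z^3 + 4*z^2 + 3*z) = z*(z + 1)*(z^2 + 3*z) = z^2*(z + 1)*(z + 3)
(5) = (x + 4)*(x^2 - 7*x + 10) = (x - 5)*(x + 4)*(x - 2)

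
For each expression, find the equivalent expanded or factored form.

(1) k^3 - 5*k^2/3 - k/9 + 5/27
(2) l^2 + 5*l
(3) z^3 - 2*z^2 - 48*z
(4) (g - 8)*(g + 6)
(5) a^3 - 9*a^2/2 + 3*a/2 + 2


(1) = (k - 5/3)*(k - 1/3)*(k + 1/3)
(2) = l*(l + 5)
(3) = z*(z - 8)*(z + 6)
(4) = g^2 - 2*g - 48
(5) = (a - 4)*(a - 1)*(a + 1/2)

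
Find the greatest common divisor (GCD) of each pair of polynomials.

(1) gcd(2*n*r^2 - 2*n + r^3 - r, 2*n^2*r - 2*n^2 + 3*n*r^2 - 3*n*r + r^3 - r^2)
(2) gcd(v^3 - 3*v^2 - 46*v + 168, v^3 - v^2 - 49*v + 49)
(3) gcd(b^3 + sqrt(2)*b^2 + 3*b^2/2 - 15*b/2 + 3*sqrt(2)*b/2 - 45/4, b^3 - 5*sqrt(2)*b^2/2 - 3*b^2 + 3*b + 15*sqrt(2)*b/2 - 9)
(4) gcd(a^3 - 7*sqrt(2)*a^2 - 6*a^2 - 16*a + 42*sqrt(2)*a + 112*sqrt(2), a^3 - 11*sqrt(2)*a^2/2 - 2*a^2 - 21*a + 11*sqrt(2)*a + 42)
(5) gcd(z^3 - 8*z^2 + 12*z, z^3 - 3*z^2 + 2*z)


(1) = 2*n*r - 2*n + r^2 - r
(2) = v + 7
(3) = gcd((b + 3/2)*(b - 3*sqrt(2)/2)*(b + 5*sqrt(2)/2), (b - 3)*(b - 3*sqrt(2)/2)*(b - sqrt(2))) = b - 3*sqrt(2)/2
(4) = gcd((a - 8)*(a + 2)*(a - 7*sqrt(2)), (a - 2)*(a - 7*sqrt(2))*(a + 3*sqrt(2)/2)) = a - 7*sqrt(2)
(5) = gcd(z*(z - 6)*(z - 2), z*(z - 2)*(z - 1)) = z^2 - 2*z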